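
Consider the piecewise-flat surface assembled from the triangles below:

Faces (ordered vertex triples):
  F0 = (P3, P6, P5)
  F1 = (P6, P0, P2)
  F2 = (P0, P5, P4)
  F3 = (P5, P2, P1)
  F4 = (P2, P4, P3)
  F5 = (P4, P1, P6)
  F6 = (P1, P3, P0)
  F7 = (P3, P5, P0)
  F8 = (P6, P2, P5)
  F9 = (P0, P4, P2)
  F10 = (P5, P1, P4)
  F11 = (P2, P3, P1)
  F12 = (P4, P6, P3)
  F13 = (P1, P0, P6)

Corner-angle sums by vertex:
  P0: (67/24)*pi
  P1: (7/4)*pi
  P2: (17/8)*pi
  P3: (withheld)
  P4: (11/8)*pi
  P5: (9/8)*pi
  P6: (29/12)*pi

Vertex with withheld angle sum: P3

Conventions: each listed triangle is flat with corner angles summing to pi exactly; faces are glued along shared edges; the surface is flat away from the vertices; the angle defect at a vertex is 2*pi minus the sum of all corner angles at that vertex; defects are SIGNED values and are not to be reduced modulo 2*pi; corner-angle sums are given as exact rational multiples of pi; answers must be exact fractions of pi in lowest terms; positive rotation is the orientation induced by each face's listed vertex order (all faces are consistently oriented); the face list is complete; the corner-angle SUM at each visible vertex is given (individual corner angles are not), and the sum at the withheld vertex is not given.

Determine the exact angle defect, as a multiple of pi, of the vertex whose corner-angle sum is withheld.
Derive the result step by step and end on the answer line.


V = 7, E = 21, F = 14; chi = V - E + F = 0
Gauss-Bonnet: total defect = 2*pi*chi = 0; visible defects sum to (5/12)*pi

Answer: defect(P3) = (-5/12)*pi


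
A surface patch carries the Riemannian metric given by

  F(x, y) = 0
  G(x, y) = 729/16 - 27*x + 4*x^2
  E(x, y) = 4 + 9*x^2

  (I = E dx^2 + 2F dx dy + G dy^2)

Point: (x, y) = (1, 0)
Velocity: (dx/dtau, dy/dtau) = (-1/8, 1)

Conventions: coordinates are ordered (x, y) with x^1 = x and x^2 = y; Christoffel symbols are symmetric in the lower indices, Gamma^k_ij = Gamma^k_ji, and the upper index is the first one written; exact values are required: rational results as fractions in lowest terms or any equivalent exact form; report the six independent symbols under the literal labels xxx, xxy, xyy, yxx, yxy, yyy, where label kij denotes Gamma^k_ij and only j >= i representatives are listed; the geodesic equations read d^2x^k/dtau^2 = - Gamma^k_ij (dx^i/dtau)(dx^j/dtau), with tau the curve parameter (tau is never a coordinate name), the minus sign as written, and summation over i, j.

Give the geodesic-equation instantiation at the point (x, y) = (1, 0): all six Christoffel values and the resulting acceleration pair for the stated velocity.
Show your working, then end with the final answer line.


E = 13, F = 0, G = 361/16 at the point
E_x = 18, E_y = 0, F_x = 0, F_y = 0, G_x = -19, G_y = 0
EG - F^2 = 4693/16;  g^inv = (16/4693) * [[361/16, 0], [0, 13]]
first-kind symbols [ij,l] = (1/2)(d_i g_jl + d_j g_il - d_l g_ij): [xx,x] = E_x/2 = 9, [xx,y] = F_x - E_y/2 = 0, [xy,x] = E_y/2 = 0, [xy,y] = G_x/2 = -19/2, [yy,x] = F_y - G_x/2 = 19/2, [yy,y] = G_y/2 = 0
Gamma^x_ij = (G*[ij,x] - F*[ij,y])/(EG - F^2), Gamma^y_ij = (E*[ij,y] - F*[ij,x])/(EG - F^2)
Gamma_xxx = 9/13, Gamma_xxy = 0, Gamma_xyy = 19/26, Gamma_yxx = 0, Gamma_yxy = -8/19, Gamma_yyy = 0
d^2x/dtau^2 = -(Gamma_xxx*(-1/8)^2 + 2*Gamma_xxy*(-1/8)*(1) + Gamma_xyy*(1)^2) = -617/832
d^2y/dtau^2 = -(Gamma_yxx*(-1/8)^2 + 2*Gamma_yxy*(-1/8)*(1) + Gamma_yyy*(1)^2) = -2/19

Answer: Gamma_xxx = 9/13, Gamma_xxy = 0, Gamma_xyy = 19/26, Gamma_yxx = 0, Gamma_yxy = -8/19, Gamma_yyy = 0; accelerations (d^2x/dtau^2, d^2y/dtau^2) = (-617/832, -2/19)


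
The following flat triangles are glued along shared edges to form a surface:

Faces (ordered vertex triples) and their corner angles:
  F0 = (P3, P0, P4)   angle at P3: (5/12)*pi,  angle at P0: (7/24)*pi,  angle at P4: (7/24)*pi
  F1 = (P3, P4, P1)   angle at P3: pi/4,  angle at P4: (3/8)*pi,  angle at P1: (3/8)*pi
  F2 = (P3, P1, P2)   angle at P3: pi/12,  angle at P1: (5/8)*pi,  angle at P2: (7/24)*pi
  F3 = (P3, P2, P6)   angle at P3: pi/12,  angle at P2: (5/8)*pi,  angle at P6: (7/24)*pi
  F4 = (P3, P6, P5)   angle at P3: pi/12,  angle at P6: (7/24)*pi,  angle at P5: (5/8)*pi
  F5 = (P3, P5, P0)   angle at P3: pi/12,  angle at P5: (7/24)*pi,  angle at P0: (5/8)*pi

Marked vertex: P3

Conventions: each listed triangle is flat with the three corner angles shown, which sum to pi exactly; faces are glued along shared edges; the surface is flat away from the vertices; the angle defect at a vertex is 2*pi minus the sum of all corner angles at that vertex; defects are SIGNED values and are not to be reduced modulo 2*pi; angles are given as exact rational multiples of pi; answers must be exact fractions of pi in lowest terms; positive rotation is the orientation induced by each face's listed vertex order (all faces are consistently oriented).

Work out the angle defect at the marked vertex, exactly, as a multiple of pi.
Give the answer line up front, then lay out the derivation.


Answer: defect(P3) = pi

Sum of corner angles at P3: pi
defect = 2*pi - pi


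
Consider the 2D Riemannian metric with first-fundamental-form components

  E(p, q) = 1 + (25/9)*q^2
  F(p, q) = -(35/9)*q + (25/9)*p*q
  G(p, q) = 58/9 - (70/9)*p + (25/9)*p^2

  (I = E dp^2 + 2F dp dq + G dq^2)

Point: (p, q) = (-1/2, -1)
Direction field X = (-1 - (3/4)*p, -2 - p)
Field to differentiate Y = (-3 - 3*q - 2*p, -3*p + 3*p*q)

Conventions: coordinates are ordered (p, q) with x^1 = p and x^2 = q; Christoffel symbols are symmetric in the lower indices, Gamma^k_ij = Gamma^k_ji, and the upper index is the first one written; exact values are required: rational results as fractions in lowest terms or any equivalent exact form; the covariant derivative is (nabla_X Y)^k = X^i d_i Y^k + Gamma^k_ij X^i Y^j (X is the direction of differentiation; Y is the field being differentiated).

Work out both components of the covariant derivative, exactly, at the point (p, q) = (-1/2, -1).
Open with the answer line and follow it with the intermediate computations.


Answer: (nabla_X Y)^p = 12781/1988, (nabla_X Y)^q = 14493/1988

E = 34/9, F = 95/18, G = 397/36 at the point
E_p = 0, E_q = -50/9, F_p = -25/9, F_q = -95/18, G_p = -95/9, G_q = 0
EG - F^2 = 497/36;  g^inv = (36/497) * [[397/36, -95/18], [-95/18, 34/9]]
first-kind symbols [ij,l] = (1/2)(d_i g_jl + d_j g_il - d_l g_ij): [pp,p] = E_p/2 = 0, [pp,q] = F_p - E_q/2 = 0, [pq,p] = E_q/2 = -25/9, [pq,q] = G_p/2 = -95/18, [qq,p] = F_q - G_p/2 = 0, [qq,q] = G_q/2 = 0
Gamma^p_ij = (G*[ij,p] - F*[ij,q])/(EG - F^2), Gamma^q_ij = (E*[ij,q] - F*[ij,p])/(EG - F^2)
Gamma_ppp = 0, Gamma_ppq = -100/497, Gamma_pqq = 0, Gamma_qpp = 0, Gamma_qpq = -190/497, Gamma_qqq = 0
X = (-5/8, -3/2), Y = (1, 3) at the point


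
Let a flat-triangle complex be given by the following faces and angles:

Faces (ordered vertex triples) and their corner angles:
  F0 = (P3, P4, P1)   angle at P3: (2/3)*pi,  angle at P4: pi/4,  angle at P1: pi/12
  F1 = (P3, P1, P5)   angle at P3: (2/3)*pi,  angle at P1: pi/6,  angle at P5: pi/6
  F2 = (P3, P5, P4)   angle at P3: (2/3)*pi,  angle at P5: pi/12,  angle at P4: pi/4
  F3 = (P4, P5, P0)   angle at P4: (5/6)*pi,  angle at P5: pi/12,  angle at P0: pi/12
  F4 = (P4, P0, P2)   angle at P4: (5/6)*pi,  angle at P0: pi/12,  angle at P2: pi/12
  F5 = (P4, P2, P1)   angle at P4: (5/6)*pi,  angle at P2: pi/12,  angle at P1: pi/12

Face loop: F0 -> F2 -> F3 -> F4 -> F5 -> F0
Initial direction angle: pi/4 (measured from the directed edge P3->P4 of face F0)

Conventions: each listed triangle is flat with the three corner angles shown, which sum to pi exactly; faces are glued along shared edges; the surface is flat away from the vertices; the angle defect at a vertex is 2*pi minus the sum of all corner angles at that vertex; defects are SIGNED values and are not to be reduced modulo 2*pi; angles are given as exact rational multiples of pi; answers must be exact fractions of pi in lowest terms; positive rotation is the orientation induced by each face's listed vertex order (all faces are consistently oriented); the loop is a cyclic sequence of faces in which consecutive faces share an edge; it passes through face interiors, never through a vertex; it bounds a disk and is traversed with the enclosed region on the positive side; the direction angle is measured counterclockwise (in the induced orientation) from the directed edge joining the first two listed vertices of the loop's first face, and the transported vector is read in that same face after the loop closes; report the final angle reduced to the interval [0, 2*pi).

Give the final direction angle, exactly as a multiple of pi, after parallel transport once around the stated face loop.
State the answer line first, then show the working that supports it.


Answer: final direction angle = (5/4)*pi

enclosed vertex P4: corner angles sum to 3*pi, defect = 2*pi - 3*pi = -pi
summing the enclosed defects onto the initial angle, mod 2*pi in the induced orientation:
final angle = pi/4 - pi = (5/4)*pi (mod 2*pi)


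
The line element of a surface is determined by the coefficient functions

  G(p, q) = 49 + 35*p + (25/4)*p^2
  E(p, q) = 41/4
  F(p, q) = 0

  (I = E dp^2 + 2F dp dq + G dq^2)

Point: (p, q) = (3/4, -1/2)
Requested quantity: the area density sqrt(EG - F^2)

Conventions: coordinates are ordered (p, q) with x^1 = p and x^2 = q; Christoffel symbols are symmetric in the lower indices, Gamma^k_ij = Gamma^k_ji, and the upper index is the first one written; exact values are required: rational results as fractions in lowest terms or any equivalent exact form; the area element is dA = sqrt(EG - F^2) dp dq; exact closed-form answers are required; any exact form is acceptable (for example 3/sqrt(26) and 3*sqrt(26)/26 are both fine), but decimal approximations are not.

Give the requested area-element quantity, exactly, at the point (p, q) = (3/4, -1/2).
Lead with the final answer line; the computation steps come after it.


Answer: sqrt(EG - F^2) = 71*sqrt(41)/16

E = 41/4, F = 0, G = 5041/64; EG - F^2 = 206681/256


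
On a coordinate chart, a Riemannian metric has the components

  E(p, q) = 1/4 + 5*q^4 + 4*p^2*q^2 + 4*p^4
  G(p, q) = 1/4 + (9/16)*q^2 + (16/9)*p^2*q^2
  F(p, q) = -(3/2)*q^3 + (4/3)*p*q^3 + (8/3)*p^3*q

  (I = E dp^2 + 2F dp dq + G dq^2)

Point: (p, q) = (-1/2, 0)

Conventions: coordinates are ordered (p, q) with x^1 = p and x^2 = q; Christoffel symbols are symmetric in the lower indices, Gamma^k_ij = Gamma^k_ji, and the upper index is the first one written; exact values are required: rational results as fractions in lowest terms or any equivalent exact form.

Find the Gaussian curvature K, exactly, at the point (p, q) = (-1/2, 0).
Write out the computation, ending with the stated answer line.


E = 1/2, F = 0, G = 1/4, EG - F^2 = 1/8 at the point
E_p = -2, E_q = 0, F_p = 0, F_q = -1/3, G_p = 0, G_q = 0
E_qq = 2, F_pq = 2, G_pp = 0
The intrinsic route: Brioschi's K = (det M1 - det M2)/(EG - F^2)^2.
M1 = [[-E_qq/2 + F_pq - G_pp/2, E_p/2, F_p - E_q/2], [F_q - G_p/2, E, F], [G_q/2, F, G]] = [[1, -1, 0], [-1/3, 1/2, 0], [0, 0, 1/4]]; det M1 = 1/24
M2 = [[0, E_q/2, G_p/2], [E_q/2, E, F], [G_p/2, F, G]] = [[0, 0, 0], [0, 1/2, 0], [0, 0, 1/4]]; det M2 = 0
det M1 - det M2 = 1/24; K = 1/24 / (1/8)^2 = 8/3

Answer: K = 8/3


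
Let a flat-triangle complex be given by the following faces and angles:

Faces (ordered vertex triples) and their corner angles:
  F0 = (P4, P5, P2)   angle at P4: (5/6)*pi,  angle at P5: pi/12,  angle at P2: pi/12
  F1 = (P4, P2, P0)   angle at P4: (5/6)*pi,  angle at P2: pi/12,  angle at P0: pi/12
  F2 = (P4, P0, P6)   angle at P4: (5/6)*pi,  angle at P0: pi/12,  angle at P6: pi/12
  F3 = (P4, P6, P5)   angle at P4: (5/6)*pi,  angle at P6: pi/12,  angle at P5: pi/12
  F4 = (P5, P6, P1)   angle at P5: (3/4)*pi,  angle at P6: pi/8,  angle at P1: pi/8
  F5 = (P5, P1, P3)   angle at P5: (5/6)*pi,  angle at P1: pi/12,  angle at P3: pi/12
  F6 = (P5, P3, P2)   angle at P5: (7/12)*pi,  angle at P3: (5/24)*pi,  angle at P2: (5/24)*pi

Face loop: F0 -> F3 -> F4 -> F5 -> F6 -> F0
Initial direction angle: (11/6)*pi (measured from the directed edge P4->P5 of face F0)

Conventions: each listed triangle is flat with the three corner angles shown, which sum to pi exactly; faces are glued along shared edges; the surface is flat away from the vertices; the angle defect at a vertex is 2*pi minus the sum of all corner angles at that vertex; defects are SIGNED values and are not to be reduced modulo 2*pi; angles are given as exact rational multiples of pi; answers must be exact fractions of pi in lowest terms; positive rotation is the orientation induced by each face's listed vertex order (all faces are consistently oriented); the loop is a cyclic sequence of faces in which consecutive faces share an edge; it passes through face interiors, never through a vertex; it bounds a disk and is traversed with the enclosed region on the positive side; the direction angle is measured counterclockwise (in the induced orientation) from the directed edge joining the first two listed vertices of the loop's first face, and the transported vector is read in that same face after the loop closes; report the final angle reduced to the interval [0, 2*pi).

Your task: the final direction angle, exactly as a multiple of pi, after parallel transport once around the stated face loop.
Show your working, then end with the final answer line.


enclosed vertex P5: corner angles sum to (7/3)*pi, defect = 2*pi - (7/3)*pi = -pi/3
the rotation equals the total enclosed defect, so the final angle is initial + defects (mod 2*pi)
final angle = (11/6)*pi - pi/3 = (3/2)*pi (mod 2*pi)

Answer: final direction angle = (3/2)*pi


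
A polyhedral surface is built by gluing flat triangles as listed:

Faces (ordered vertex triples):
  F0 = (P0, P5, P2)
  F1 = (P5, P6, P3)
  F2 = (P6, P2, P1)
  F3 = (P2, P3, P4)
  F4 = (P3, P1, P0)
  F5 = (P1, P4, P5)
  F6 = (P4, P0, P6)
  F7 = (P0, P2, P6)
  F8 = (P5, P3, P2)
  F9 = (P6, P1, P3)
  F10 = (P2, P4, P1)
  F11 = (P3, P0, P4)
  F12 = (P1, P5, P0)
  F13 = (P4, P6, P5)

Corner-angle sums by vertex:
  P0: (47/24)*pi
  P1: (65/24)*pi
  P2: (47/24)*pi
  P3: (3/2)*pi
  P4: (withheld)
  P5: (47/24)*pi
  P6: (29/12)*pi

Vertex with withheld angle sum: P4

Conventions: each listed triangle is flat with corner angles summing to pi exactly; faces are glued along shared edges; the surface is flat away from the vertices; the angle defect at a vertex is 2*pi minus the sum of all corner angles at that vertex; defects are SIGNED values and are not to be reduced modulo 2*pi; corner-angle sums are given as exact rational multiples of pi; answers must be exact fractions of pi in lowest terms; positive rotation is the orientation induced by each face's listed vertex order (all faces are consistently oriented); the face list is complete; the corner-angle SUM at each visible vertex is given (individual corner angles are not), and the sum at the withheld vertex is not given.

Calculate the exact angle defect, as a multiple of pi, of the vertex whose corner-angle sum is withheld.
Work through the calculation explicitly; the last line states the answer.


V = 7, E = 21, F = 14; chi = V - E + F = 0
Gauss-Bonnet: total defect = 2*pi*chi = 0; visible defects sum to -pi/2

Answer: defect(P4) = pi/2


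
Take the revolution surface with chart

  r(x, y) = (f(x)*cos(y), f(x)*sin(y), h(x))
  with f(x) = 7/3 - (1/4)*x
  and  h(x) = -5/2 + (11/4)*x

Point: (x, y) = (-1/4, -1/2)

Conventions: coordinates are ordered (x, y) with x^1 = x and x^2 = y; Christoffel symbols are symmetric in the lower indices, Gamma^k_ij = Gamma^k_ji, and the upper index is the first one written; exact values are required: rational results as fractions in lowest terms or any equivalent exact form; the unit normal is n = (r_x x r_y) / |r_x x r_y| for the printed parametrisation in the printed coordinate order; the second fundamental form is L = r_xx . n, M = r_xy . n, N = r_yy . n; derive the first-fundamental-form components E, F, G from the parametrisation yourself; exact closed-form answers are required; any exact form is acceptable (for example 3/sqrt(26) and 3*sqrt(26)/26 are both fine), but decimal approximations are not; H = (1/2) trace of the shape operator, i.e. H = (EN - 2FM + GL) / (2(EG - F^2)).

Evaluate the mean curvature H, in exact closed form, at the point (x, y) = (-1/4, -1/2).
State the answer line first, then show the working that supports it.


Answer: H = 132*sqrt(122)/7015

f = 115/48, f' = -1/4, f'' = 0, h' = 11/4, h'' = 0
E = 61/8, F = 0, G = 13225/2304; answer radicand W^2 = 61/8
unnormalised second-form numerators: l = 0, m = 0, n = 1265/192; L = l/sqrt(61/8), and similarly M = m/sqrt(W^2), N = n/sqrt(W^2)
H = (E*n - 2*F*m + G*l) / (2*(EG - F^2)*sqrt(W^2)); E*n - 2*F*m + G*l = 77165/1536, EG - F^2 = 806725/18432, so H = (66/115)/sqrt(61/8)


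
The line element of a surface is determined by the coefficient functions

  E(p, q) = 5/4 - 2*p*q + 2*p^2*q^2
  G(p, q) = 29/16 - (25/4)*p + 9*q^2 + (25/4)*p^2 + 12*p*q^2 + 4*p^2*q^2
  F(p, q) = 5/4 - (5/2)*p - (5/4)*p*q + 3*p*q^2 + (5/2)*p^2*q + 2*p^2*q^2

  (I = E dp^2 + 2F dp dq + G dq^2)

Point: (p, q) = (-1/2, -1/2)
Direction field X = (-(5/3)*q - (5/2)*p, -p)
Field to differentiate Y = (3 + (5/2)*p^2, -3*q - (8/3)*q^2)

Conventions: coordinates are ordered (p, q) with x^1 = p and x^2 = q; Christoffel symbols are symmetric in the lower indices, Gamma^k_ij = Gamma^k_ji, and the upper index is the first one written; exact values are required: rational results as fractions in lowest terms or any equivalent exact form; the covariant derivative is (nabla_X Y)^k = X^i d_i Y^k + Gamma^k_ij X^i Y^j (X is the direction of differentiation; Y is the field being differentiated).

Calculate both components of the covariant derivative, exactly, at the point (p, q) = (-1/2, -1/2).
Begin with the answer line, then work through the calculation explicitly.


Answer: (nabla_X Y)^p = 387829/24096, (nabla_X Y)^q = -578803/72288

E = 7/8, F = 13/8, G = 15/2 at the point
E_p = 1/2, E_q = 1/2, F_p = -3/8, F_q = 9/4, G_p = -21/2, G_q = -4
EG - F^2 = 251/64;  g^inv = (64/251) * [[15/2, -13/8], [-13/8, 7/8]]
first-kind symbols [ij,l] = (1/2)(d_i g_jl + d_j g_il - d_l g_ij): [pp,p] = E_p/2 = 1/4, [pp,q] = F_p - E_q/2 = -5/8, [pq,p] = E_q/2 = 1/4, [pq,q] = G_p/2 = -21/4, [qq,p] = F_q - G_p/2 = 15/2, [qq,q] = G_q/2 = -2
Gamma^p_ij = (G*[ij,p] - F*[ij,q])/(EG - F^2), Gamma^q_ij = (E*[ij,q] - F*[ij,p])/(EG - F^2)
Gamma_ppp = 185/251, Gamma_ppq = 666/251, Gamma_pqq = 3808/251, Gamma_qpp = -61/251, Gamma_qpq = -320/251, Gamma_qqq = -892/251
X = (25/12, 1/2), Y = (29/8, 5/6) at the point


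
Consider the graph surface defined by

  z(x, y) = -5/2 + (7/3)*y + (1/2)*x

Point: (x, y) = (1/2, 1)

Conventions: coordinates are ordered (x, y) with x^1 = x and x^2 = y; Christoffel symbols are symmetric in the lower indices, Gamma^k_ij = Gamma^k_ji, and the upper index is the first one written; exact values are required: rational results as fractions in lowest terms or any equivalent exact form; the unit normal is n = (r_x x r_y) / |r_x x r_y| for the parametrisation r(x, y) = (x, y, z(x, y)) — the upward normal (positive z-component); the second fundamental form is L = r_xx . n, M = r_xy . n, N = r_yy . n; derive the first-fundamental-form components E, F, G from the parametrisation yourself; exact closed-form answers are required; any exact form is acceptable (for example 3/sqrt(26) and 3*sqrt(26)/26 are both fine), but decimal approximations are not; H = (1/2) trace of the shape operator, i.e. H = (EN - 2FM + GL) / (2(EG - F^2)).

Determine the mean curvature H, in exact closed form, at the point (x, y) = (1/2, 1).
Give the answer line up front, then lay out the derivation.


Answer: H = 0

z_x = 1/2, z_y = 7/3, z_xx = 0, z_xy = 0, z_yy = 0
E = 5/4, F = 7/6, G = 58/9; answer radicand W^2 = 241/36
unnormalised second-form numerators: l = 0, m = 0, n = 0; L = l/sqrt(241/36), and similarly M = m/sqrt(W^2), N = n/sqrt(W^2)
H = (E*n - 2*F*m + G*l) / (2*(EG - F^2)*sqrt(W^2)); E*n - 2*F*m + G*l = 0, EG - F^2 = 241/36, so H = (0)/sqrt(241/36)


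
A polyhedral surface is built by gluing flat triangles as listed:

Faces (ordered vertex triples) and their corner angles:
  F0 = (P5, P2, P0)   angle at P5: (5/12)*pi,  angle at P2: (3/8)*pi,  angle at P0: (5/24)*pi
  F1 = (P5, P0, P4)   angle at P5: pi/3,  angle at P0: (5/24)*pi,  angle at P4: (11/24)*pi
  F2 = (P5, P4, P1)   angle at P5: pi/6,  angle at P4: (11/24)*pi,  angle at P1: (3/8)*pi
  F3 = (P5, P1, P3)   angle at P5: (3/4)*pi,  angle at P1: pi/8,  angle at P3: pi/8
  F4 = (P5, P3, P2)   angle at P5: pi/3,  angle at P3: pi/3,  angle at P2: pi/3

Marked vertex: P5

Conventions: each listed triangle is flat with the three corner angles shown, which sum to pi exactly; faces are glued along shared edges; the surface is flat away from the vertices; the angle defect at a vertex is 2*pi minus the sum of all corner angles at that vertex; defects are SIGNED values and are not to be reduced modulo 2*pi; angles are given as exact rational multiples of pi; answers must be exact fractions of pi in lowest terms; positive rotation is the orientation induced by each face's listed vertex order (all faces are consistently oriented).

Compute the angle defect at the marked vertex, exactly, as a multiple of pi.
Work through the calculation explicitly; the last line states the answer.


Sum of corner angles at P5: 2*pi
defect = 2*pi - 2*pi

Answer: defect(P5) = 0


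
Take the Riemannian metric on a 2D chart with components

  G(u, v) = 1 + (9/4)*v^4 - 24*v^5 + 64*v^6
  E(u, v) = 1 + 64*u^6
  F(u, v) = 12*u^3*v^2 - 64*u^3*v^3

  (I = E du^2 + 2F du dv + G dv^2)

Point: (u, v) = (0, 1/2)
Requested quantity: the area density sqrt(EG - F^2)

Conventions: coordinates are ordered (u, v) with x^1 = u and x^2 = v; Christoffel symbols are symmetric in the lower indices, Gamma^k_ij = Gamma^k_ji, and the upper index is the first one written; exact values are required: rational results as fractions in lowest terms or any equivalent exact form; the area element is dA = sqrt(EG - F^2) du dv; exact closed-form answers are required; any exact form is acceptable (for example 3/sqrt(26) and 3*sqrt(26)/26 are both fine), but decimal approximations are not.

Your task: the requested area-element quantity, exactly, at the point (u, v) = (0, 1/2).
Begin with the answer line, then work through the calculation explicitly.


Answer: sqrt(EG - F^2) = sqrt(89)/8

E = 1, F = 0, G = 89/64; EG - F^2 = 89/64


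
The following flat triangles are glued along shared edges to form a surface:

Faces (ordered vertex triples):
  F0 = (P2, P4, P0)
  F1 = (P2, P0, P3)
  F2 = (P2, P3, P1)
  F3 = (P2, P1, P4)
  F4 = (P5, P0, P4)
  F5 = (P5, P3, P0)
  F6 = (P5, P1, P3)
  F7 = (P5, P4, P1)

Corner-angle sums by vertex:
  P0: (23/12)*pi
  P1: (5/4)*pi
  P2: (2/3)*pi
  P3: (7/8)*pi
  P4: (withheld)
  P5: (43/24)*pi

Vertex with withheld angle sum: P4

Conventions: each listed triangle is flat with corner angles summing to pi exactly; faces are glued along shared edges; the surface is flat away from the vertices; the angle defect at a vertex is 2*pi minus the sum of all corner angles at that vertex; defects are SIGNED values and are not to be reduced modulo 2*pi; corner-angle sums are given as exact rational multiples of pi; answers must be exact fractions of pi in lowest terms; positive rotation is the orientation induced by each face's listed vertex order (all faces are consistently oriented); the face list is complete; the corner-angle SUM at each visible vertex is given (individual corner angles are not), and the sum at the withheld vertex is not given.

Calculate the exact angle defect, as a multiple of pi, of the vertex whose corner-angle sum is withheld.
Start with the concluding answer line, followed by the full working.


Answer: defect(P4) = pi/2

V = 6, E = 12, F = 8; chi = V - E + F = 2
Gauss-Bonnet: total defect = 2*pi*chi = 4*pi; visible defects sum to (7/2)*pi


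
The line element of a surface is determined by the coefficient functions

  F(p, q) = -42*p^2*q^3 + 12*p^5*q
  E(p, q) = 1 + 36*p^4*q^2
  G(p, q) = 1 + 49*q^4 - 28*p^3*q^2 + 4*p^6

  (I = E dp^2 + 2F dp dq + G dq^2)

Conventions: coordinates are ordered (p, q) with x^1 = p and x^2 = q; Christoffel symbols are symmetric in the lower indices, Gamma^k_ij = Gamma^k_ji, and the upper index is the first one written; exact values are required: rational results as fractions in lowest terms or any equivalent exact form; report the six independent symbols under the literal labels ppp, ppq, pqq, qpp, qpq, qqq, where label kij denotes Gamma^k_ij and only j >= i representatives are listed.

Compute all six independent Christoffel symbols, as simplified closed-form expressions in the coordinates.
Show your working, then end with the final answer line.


E = 1 + 36*p^4*q^2; F = -42*p^2*q^3 + 12*p^5*q; G = 1 + 49*q^4 - 28*p^3*q^2 + 4*p^6
Gamma^k_ij = (1/2) g^{kl} (d_i g_jl + d_j g_il - d_l g_ij), with g^inv = (1/(EG-F^2)) [[G, -F], [-F, E]]
first partials: E_p = 144*p^3*q^2, E_q = 72*p^4*q, F_p = -84*p*q^3 + 60*p^4*q, F_q = -126*p^2*q^2 + 12*p^5, G_p = -84*p^2*q^2 + 24*p^5, G_q = 196*q^3 - 56*p^3*q
D = EG - F^2 = 1 + 49*q^4 - 28*p^3*q^2 + 36*p^4*q^2 + 4*p^6
expanded: Gamma^p_pp = (G E_p - 2F F_p + F E_q)/(2D), Gamma^p_pq = (G E_q - F G_p)/(2D), Gamma^p_qq = (2G F_q - G G_p - F G_q)/(2D), Gamma^q_pp = (2E F_p - E E_q - F E_p)/(2D), Gamma^q_pq = (E G_p - F E_q)/(2D), Gamma^q_qq = (E G_q - 2F F_q + F G_p)/(2D); substitute and cancel common factors

Answer: Gamma_ppp = 72*p^3*q^2/(4*p^6 + 36*p^4*q^2 - 28*p^3*q^2 + 49*q^4 + 1), Gamma_ppq = 36*p^4*q/(4*p^6 + 36*p^4*q^2 - 28*p^3*q^2 + 49*q^4 + 1), Gamma_pqq = -84*p^2*q^2/(4*p^6 + 36*p^4*q^2 - 28*p^3*q^2 + 49*q^4 + 1), Gamma_qpp = (24*p^4*q - 84*p*q^3)/(4*p^6 + 36*p^4*q^2 - 28*p^3*q^2 + 49*q^4 + 1), Gamma_qpq = (12*p^5 - 42*p^2*q^2)/(4*p^6 + 36*p^4*q^2 - 28*p^3*q^2 + 49*q^4 + 1), Gamma_qqq = (-28*p^3*q + 98*q^3)/(4*p^6 + 36*p^4*q^2 - 28*p^3*q^2 + 49*q^4 + 1)


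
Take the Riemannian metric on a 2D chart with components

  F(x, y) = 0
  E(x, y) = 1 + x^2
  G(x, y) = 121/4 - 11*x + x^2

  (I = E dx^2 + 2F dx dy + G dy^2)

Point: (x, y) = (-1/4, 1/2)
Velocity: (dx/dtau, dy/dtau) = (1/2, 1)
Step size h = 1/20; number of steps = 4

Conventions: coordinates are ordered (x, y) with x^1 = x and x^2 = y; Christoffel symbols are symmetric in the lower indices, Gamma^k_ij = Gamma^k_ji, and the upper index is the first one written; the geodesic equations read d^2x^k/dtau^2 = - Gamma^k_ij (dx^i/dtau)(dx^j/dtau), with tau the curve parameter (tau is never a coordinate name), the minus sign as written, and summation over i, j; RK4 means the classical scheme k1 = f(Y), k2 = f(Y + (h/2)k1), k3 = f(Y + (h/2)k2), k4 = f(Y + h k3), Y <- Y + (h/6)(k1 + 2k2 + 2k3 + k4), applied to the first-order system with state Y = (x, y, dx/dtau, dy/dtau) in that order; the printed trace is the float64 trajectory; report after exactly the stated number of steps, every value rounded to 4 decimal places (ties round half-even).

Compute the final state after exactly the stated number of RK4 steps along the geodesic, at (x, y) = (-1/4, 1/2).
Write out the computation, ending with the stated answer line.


f(Y) = (dx/dtau, dy/dtau, -Gamma^x_ij Y'^i Y'^j, -Gamma^y_ij Y'^i Y'^j) with the Gammas evaluated at the stage position; h = 0.050000; intermediate values shown to 6 dp
step 0: x = -0.2500, y = 0.5000, dx/dtau = 0.5000, dy/dtau = 1.0000
step 1:
  k1: at (x, y) = (-0.250000, 0.500000), (dx/dtau, dy/dtau) = (0.500000, 1.000000); Gamma_xxx = -0.235294, Gamma_xxy = 0.000000, Gamma_xyy = 5.411765, Gamma_yxx = 0.000000, Gamma_yxy = -0.173913, Gamma_yyy = 0.000000; k1 = (0.500000, 1.000000, -5.352941, 0.173913)
  k2: at (x, y) = (-0.237500, 0.525000), (dx/dtau, dy/dtau) = (0.366176, 1.004348); Gamma_xxx = -0.224819, Gamma_xxy = 0.000000, Gamma_xyy = 5.431149, Gamma_yxx = 0.000000, Gamma_yxy = -0.174292, Gamma_yyy = 0.000000; k2 = (0.366176, 1.004348, -5.448334, 0.128198)
  k3: at (x, y) = (-0.240846, 0.525109), (dx/dtau, dy/dtau) = (0.363792, 1.003205); Gamma_xxx = -0.227641, Gamma_xxy = 0.000000, Gamma_xyy = 5.426096, Gamma_yxx = 0.000000, Gamma_yxy = -0.174190, Gamma_yyy = 0.000000; k3 = (0.363792, 1.003205, -5.430806, 0.127144)
  k4: at (x, y) = (-0.231810, 0.550160), (dx/dtau, dy/dtau) = (0.228460, 1.006357); Gamma_xxx = -0.219989, Gamma_xxy = 0.000000, Gamma_xyy = 5.439512, Gamma_yxx = 0.000000, Gamma_yxy = -0.174465, Gamma_yyy = 0.000000; k4 = (0.228460, 1.006357, -5.497410, 0.080223)
  Y <- Y + (h/6)(k1 + 2k2 + 2k3 + k4): x = -0.2318, y = 0.5502, dx/dtau = 0.2283, dy/dtau = 1.0064
step 2:
  k1: at (x, y) = (-0.231763, 0.550179), (dx/dtau, dy/dtau) = (0.228261, 1.006374); Gamma_xxx = -0.219949, Gamma_xxy = 0.000000, Gamma_xyy = 5.439580, Gamma_yxx = 0.000000, Gamma_yxy = -0.174466, Gamma_yyy = 0.000000; k1 = (0.228261, 1.006374, -5.497680, 0.080156)
  k2: at (x, y) = (-0.226057, 0.575338), (dx/dtau, dy/dtau) = (0.090819, 1.008377); Gamma_xxx = -0.215067, Gamma_xxy = 0.000000, Gamma_xyy = 5.447672, Gamma_yxx = 0.000000, Gamma_yxy = -0.174640, Gamma_yyy = 0.000000; k2 = (0.090819, 1.008377, -5.537555, 0.031987)
  k3: at (x, y) = (-0.229493, 0.575388), (dx/dtau, dy/dtau) = (0.089823, 1.007173); Gamma_xxx = -0.218011, Gamma_xxy = 0.000000, Gamma_xyy = 5.442835, Gamma_yxx = 0.000000, Gamma_yxy = -0.174536, Gamma_yyy = 0.000000; k3 = (0.089823, 1.007173, -5.519441, 0.031579)
  k4: at (x, y) = (-0.227272, 0.600538), (dx/dtau, dy/dtau) = (-0.047711, 1.007952); Gamma_xxx = -0.216110, Gamma_xxy = 0.000000, Gamma_xyy = 5.445973, Gamma_yxx = 0.000000, Gamma_yxy = -0.174603, Gamma_yyy = 0.000000; k4 = (-0.047711, 1.007952, -5.532444, -0.016793)
  Y <- Y + (h/6)(k1 + 2k2 + 2k3 + k4): x = -0.2272, y = 0.6006, dx/dtau = -0.0479, dy/dtau = 1.0080
step 3:
  k1: at (x, y) = (-0.227248, 0.600557), (dx/dtau, dy/dtau) = (-0.047940, 1.007961); Gamma_xxx = -0.216089, Gamma_xxy = 0.000000, Gamma_xyy = 5.446007, Gamma_yxx = 0.000000, Gamma_yxy = -0.174604, Gamma_yyy = 0.000000; k1 = (-0.047940, 1.007961, -5.532567, -0.016874)
  k2: at (x, y) = (-0.228447, 0.625756), (dx/dtau, dy/dtau) = (-0.186254, 1.007539); Gamma_xxx = -0.217116, Gamma_xxy = 0.000000, Gamma_xyy = 5.444319, Gamma_yxx = 0.000000, Gamma_yxy = -0.174567, Gamma_yyy = 0.000000; k2 = (-0.186254, 1.007539, -5.519188, -0.065518)
  k3: at (x, y) = (-0.231904, 0.625746), (dx/dtau, dy/dtau) = (-0.185919, 1.006323); Gamma_xxx = -0.220069, Gamma_xxy = 0.000000, Gamma_xyy = 5.439377, Gamma_yxx = 0.000000, Gamma_yxy = -0.174462, Gamma_yyy = 0.000000; k3 = (-0.185919, 1.006323, -5.500774, -0.065282)
  k4: at (x, y) = (-0.236544, 0.650874), (dx/dtau, dy/dtau) = (-0.322978, 1.004697); Gamma_xxx = -0.224010, Gamma_xxy = 0.000000, Gamma_xyy = 5.432575, Gamma_yxx = 0.000000, Gamma_yxy = -0.174321, Gamma_yyy = 0.000000; k4 = (-0.322978, 1.004697, -5.460359, -0.113133)
  Y <- Y + (h/6)(k1 + 2k2 + 2k3 + k4): x = -0.2365, y = 0.6509, dx/dtau = -0.3232, dy/dtau = 1.0047
step 4:
  k1: at (x, y) = (-0.236542, 0.650894), (dx/dtau, dy/dtau) = (-0.323213, 1.004698); Gamma_xxx = -0.224008, Gamma_xxy = 0.000000, Gamma_xyy = 5.432578, Gamma_yxx = 0.000000, Gamma_yxy = -0.174321, Gamma_yyy = 0.000000; k1 = (-0.323213, 1.004698, -5.460336, -0.113215)
  k2: at (x, y) = (-0.244622, 0.676011), (dx/dtau, dy/dtau) = (-0.459722, 1.001867); Gamma_xxx = -0.230811, Gamma_xxy = 0.000000, Gamma_xyy = 5.420273, Gamma_yxx = 0.000000, Gamma_yxy = -0.174076, Gamma_yyy = 0.000000; k2 = (-0.459722, 1.001867, -5.391753, -0.160352)
  k3: at (x, y) = (-0.248035, 0.675941), (dx/dtau, dy/dtau) = (-0.458007, 1.000689); Gamma_xxx = -0.233660, Gamma_xxy = 0.000000, Gamma_xyy = 5.414903, Gamma_yxx = 0.000000, Gamma_yxy = -0.173972, Gamma_yyy = 0.000000; k3 = (-0.458007, 1.000689, -5.373350, -0.159471)
  k4: at (x, y) = (-0.259442, 0.700928), (dx/dtau, dy/dtau) = (-0.591881, 0.996724); Gamma_xxx = -0.243080, Gamma_xxy = 0.000000, Gamma_xyy = 5.396221, Gamma_yxx = 0.000000, Gamma_yxy = -0.173628, Gamma_yyy = 0.000000; k4 = (-0.591881, 0.996724, -5.275767, -0.204861)
  Y <- Y + (h/6)(k1 + 2k2 + 2k3 + k4): x = -0.2595, y = 0.7009, dx/dtau = -0.5921, dy/dtau = 0.9967

Answer: x = -0.2595, y = 0.7009, dx/dtau = -0.5921, dy/dtau = 0.9967


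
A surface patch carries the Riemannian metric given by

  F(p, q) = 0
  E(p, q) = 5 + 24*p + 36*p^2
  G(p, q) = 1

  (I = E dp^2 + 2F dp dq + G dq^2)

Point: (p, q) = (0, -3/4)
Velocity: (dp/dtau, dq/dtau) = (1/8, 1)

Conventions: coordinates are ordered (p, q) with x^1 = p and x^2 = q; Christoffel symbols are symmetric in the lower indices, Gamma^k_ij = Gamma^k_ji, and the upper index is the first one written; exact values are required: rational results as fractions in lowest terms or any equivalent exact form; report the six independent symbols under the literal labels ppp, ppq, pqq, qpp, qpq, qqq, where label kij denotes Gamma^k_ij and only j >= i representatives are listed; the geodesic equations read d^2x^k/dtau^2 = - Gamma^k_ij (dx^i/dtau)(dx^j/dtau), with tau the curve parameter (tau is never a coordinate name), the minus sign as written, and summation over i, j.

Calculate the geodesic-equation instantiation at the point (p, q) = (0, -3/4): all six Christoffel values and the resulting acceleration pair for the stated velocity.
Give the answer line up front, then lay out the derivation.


Answer: Gamma_ppp = 12/5, Gamma_ppq = 0, Gamma_pqq = 0, Gamma_qpp = 0, Gamma_qpq = 0, Gamma_qqq = 0; accelerations (d^2p/dtau^2, d^2q/dtau^2) = (-3/80, 0)

E = 5, F = 0, G = 1 at the point
E_p = 24, E_q = 0, F_p = 0, F_q = 0, G_p = 0, G_q = 0
EG - F^2 = 5;  g^inv = (1/5) * [[1, 0], [0, 5]]
first-kind symbols [ij,l] = (1/2)(d_i g_jl + d_j g_il - d_l g_ij): [pp,p] = E_p/2 = 12, [pp,q] = F_p - E_q/2 = 0, [pq,p] = E_q/2 = 0, [pq,q] = G_p/2 = 0, [qq,p] = F_q - G_p/2 = 0, [qq,q] = G_q/2 = 0
Gamma^p_ij = (G*[ij,p] - F*[ij,q])/(EG - F^2), Gamma^q_ij = (E*[ij,q] - F*[ij,p])/(EG - F^2)
Gamma_ppp = 12/5, Gamma_ppq = 0, Gamma_pqq = 0, Gamma_qpp = 0, Gamma_qpq = 0, Gamma_qqq = 0
d^2p/dtau^2 = -(Gamma_ppp*(1/8)^2 + 2*Gamma_ppq*(1/8)*(1) + Gamma_pqq*(1)^2) = -3/80
d^2q/dtau^2 = -(Gamma_qpp*(1/8)^2 + 2*Gamma_qpq*(1/8)*(1) + Gamma_qqq*(1)^2) = 0


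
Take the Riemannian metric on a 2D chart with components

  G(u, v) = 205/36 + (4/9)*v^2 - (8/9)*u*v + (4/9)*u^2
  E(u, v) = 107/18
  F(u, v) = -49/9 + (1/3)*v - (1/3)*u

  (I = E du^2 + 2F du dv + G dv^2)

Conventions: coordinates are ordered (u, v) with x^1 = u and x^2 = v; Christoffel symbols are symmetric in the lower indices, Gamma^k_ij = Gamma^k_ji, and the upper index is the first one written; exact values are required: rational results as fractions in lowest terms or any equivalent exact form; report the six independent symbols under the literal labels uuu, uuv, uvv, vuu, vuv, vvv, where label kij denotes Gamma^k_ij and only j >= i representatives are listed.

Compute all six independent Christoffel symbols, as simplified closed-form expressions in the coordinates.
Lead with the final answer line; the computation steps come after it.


Answer: Gamma_uuu = (-72*u + 72*v - 1176)/(1640*u^2 - 3280*u*v - 2352*u + 1640*v^2 + 2352*v + 2727), Gamma_uuv = (96*u^2 - 192*u*v + 1568*u + 96*v^2 - 1568*v)/(1640*u^2 - 3280*u*v - 2352*u + 1640*v^2 + 2352*v + 2727), Gamma_uvv = (-128*u^3 + 384*u^2*v - 384*u*v^2 - 3208*u + 128*v^3 + 3208*v + 1230)/(1640*u^2 - 3280*u*v - 2352*u + 1640*v^2 + 2352*v + 2727), Gamma_vuu = -1284/(1640*u^2 - 3280*u*v - 2352*u + 1640*v^2 + 2352*v + 2727), Gamma_vuv = (1712*u - 1712*v)/(1640*u^2 - 3280*u*v - 2352*u + 1640*v^2 + 2352*v + 2727), Gamma_vvv = (-96*u^2 + 192*u*v - 3208*u - 96*v^2 + 3208*v + 1176)/(1640*u^2 - 3280*u*v - 2352*u + 1640*v^2 + 2352*v + 2727)

E = 107/18; F = -49/9 + (1/3)*v - (1/3)*u; G = 205/36 + (4/9)*v^2 - (8/9)*u*v + (4/9)*u^2
Gamma^k_ij = (1/2) g^{kl} (d_i g_jl + d_j g_il - d_l g_ij), with g^inv = (1/(EG-F^2)) [[G, -F], [-F, E]]
first partials: E_u = 0, E_v = 0, F_u = -1/3, F_v = 1/3, G_u = -(8/9)*v + (8/9)*u, G_v = (8/9)*v - (8/9)*u
D = EG - F^2 = 101/24 + (98/27)*v - (98/27)*u + (205/81)*v^2 - (410/81)*u*v + (205/81)*u^2
expanded: Gamma^u_uu = (G E_u - 2F F_u + F E_v)/(2D), Gamma^u_uv = (G E_v - F G_u)/(2D), Gamma^u_vv = (2G F_v - G G_u - F G_v)/(2D), Gamma^v_uu = (2E F_u - E E_v - F E_u)/(2D), Gamma^v_uv = (E G_u - F E_v)/(2D), Gamma^v_vv = (E G_v - 2F F_v + F G_u)/(2D); substitute and cancel common factors


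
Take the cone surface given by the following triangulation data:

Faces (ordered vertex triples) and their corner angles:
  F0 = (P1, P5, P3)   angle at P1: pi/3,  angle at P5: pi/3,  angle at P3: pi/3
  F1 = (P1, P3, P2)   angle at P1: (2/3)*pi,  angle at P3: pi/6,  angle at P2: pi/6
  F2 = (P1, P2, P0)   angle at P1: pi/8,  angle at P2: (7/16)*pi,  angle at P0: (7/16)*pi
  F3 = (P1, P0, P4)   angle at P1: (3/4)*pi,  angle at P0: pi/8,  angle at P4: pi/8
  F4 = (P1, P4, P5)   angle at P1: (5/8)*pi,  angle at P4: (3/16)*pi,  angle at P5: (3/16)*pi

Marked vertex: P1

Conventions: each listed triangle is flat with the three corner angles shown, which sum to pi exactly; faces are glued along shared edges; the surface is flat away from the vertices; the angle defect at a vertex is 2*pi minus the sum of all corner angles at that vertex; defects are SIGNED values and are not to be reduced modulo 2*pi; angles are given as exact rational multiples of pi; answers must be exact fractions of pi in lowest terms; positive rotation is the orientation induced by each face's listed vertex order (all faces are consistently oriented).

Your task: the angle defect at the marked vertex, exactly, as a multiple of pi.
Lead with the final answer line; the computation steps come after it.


Answer: defect(P1) = -pi/2

Sum of corner angles at P1: (5/2)*pi
defect = 2*pi - (5/2)*pi


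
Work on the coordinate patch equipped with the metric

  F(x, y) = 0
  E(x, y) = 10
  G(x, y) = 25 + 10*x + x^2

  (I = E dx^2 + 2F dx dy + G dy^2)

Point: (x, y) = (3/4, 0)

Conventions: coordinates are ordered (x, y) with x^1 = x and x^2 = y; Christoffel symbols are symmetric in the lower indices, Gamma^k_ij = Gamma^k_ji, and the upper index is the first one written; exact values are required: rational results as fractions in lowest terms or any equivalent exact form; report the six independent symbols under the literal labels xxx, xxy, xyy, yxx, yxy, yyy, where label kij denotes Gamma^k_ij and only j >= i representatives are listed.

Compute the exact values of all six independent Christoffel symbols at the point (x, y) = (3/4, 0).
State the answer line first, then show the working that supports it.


Answer: Gamma_xxx = 0, Gamma_xxy = 0, Gamma_xyy = -23/40, Gamma_yxx = 0, Gamma_yxy = 4/23, Gamma_yyy = 0

E = 10, F = 0, G = 529/16 at the point
E_x = 0, E_y = 0, F_x = 0, F_y = 0, G_x = 23/2, G_y = 0
EG - F^2 = 2645/8;  g^inv = (8/2645) * [[529/16, 0], [0, 10]]
first-kind symbols [ij,l] = (1/2)(d_i g_jl + d_j g_il - d_l g_ij): [xx,x] = E_x/2 = 0, [xx,y] = F_x - E_y/2 = 0, [xy,x] = E_y/2 = 0, [xy,y] = G_x/2 = 23/4, [yy,x] = F_y - G_x/2 = -23/4, [yy,y] = G_y/2 = 0
Gamma^x_ij = (G*[ij,x] - F*[ij,y])/(EG - F^2), Gamma^y_ij = (E*[ij,y] - F*[ij,x])/(EG - F^2)


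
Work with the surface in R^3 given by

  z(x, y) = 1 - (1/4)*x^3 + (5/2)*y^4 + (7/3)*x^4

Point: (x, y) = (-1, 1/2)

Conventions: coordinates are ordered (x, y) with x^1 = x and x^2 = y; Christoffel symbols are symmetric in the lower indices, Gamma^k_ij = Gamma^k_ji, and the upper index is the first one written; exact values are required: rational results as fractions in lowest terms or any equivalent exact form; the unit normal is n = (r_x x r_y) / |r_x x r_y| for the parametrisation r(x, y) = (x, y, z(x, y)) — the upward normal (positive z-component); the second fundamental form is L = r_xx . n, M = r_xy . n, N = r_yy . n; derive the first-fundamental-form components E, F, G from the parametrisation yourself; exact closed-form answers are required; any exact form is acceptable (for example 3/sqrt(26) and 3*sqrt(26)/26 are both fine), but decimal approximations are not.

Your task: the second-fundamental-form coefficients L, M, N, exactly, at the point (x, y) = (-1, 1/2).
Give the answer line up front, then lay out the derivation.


Answer: L = 177*sqrt(15010)/7505, M = 0, N = 9*sqrt(15010)/1501

z_x = -121/12, z_y = 5/4, z_xx = 59/2, z_xy = 0, z_yy = 15/2
E = 14785/144, F = -605/48, G = 41/16; answer radicand W^2 = 7505/72
unnormalised second-form numerators: l = 59/2, m = 0, n = 15/2; L = l/sqrt(7505/72), and similarly M = m/sqrt(W^2), N = n/sqrt(W^2)
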